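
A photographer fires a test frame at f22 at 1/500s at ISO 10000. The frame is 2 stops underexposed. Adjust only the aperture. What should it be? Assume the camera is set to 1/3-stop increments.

Underexposed by 2 stops → need 2 stops brighter.
Aperture: f/22 → f/20 → f/18 → f/16 → f/14 → f/13 → f/11.

f/11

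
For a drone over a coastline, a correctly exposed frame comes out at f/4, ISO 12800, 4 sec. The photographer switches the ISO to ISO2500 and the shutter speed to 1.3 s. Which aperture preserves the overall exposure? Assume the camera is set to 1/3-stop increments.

f/1.0

ISO: 12800 → 10000 → 8000 → 6400 → 5000 → 4000 → 3200 → 2500 — 2 1/3 stops dropped (darker).
Shutter speed: 4 → 3.2 → 2.5 → 2 → 1.6 → 1.3 — 1 2/3 stops shorter (darker).
Net change so far: 4 stops darker. Offset with the aperture: f/4 → f/3.5 → f/3.2 → f/2.8 → f/2.5 → f/2.2 → f/2 → f/1.8 → f/1.6 → f/1.4 → f/1.2 → f/1.1 → f/1.0.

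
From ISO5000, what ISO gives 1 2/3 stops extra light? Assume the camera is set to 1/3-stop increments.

ISO 16000

ISO: 5000 → 6400 → 8000 → 10000 → 12800 → 16000 — 1 2/3 stops raised (brighter).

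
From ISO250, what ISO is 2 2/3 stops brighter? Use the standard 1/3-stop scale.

ISO 1600

ISO: 250 → 320 → 400 → 500 → 640 → 800 → 1000 → 1250 → 1600 — 2 2/3 stops raised (brighter).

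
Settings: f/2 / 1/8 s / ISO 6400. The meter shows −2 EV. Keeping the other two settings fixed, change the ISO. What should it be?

ISO 25600

Underexposed by 2 stops → need 2 stops brighter.
ISO: 6400 → 12800 → 25600.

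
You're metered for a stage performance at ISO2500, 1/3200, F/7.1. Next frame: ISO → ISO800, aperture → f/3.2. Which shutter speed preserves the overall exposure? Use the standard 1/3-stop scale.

1/5000s

ISO: 2500 → 2000 → 1600 → 1250 → 1000 → 800 — 1 2/3 stops lower (darker).
Aperture: f/7.1 → f/6.3 → f/5.6 → f/5 → f/4.5 → f/4 → f/3.5 → f/3.2 — 2 1/3 stops larger aperture (brighter).
Net change so far: 2/3 stop brighter. Offset with the shutter speed: 1/3200 → 1/4000 → 1/5000.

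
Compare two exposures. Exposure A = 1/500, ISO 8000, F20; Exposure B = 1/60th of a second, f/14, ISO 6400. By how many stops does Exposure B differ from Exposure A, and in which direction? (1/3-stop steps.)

3 2/3 stops brighter

Aperture: f/20 → f/18 → f/16 → f/14 — 1 stop opened up (brighter).
Shutter speed: 1/500 → 1/400 → 1/320 → 1/250 → 1/200 → 1/160 → 1/125 → 1/100 → 1/80 → 1/60 — 3 stops slower (brighter).
ISO: 8000 → 6400 — 1/3 stop lower (darker).
Net: +1 +3 −1/3 = +3 2/3 stops.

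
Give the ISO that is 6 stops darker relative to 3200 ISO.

ISO: 3200 → 1600 → 800 → 400 → 200 → 100 → 50 — 6 stops dropped (darker).

ISO 50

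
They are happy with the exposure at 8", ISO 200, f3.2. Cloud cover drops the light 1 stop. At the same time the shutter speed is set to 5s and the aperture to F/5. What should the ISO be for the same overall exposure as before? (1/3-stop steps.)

ISO 1600

Scene light: 1 stop darker.
Shutter speed: 8 → 6 → 5 — 2/3 stop shorter (darker).
Aperture: f/3.2 → f/3.5 → f/4 → f/4.5 → f/5 — 1 1/3 stops stopped down (darker).
Net so far: 3 stops darker. ISO: 200 → 250 → 320 → 400 → 500 → 640 → 800 → 1000 → 1250 → 1600.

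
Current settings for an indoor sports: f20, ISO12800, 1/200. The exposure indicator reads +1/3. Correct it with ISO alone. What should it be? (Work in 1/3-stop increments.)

Overexposed by 1/3 stop → need 1/3 stop darker.
ISO: 12800 → 10000.

ISO 10000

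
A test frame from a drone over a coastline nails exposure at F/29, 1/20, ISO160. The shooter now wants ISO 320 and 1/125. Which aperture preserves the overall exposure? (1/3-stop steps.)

ISO: 160 → 200 → 250 → 320 — 1 stop higher (brighter).
Shutter speed: 1/20 → 1/25 → 1/30 → 1/40 → 1/50 → 1/60 → 1/80 → 1/100 → 1/125 — 2 2/3 stops faster (darker).
Net change so far: 1 2/3 stops darker. Offset with the aperture: f/29 → f/25 → f/22 → f/20 → f/18 → f/16.

f/16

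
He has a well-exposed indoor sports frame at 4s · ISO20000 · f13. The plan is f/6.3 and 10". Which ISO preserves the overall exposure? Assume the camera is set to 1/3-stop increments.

ISO 2000

Aperture: f/13 → f/11 → f/10 → f/9 → f/8 → f/7.1 → f/6.3 — 2 stops larger aperture (brighter).
Shutter speed: 4 → 5 → 6 → 8 → 10 — 1 1/3 stops longer (brighter).
Net change so far: 3 1/3 stops brighter. Offset with the ISO: 20000 → 16000 → 12800 → 10000 → 8000 → 6400 → 5000 → 4000 → 3200 → 2500 → 2000.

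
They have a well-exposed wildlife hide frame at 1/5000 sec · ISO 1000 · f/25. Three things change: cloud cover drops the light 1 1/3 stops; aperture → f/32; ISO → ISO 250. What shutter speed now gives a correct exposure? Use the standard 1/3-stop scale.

Scene light: 1 1/3 stops darker.
Aperture: f/25 → f/29 → f/32 — 2/3 stop stopped down (darker).
ISO: 1000 → 800 → 640 → 500 → 400 → 320 → 250 — 2 stops dropped (darker).
Net so far: 4 stops darker. Shutter speed: 1/5000 → 1/4000 → 1/3200 → 1/2500 → 1/2000 → 1/1600 → 1/1250 → 1/1000 → 1/800 → 1/640 → 1/500 → 1/400 → 1/320.

1/320s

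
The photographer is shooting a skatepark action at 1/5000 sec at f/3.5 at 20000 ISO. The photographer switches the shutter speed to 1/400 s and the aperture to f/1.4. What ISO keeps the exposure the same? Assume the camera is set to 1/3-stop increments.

Shutter speed: 1/5000 → 1/4000 → 1/3200 → 1/2500 → 1/2000 → 1/1600 → 1/1250 → 1/1000 → 1/800 → 1/640 → 1/500 → 1/400 — 3 2/3 stops longer (brighter).
Aperture: f/3.5 → f/3.2 → f/2.8 → f/2.5 → f/2.2 → f/2 → f/1.8 → f/1.6 → f/1.4 — 2 2/3 stops larger aperture (brighter).
Net change so far: 6 1/3 stops brighter. Offset with the ISO: 20000 → 16000 → 12800 → 10000 → 8000 → 6400 → 5000 → 4000 → 3200 → 2500 → 2000 → 1600 → 1250 → 1000 → 800 → 640 → 500 → 400 → 320 → 250.

ISO 250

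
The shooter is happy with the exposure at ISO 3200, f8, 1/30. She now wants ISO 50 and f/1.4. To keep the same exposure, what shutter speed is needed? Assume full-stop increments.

ISO: 3200 → 1600 → 800 → 400 → 200 → 100 → 50 — 6 stops lower (darker).
Aperture: f/8 → f/5.6 → f/4 → f/2.8 → f/2 → f/1.4 — 5 stops wider (brighter).
Net change so far: 1 stop darker. Offset with the shutter speed: 1/30 → 1/15.

1/15s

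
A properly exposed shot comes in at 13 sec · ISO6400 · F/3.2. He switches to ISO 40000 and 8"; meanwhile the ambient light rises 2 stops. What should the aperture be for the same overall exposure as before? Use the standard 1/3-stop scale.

f/13

Scene light: 2 stops brighter.
ISO: 6400 → 8000 → 10000 → 12800 → 16000 → 20000 → 25600 → 32000 → 40000 — 2 2/3 stops raised (brighter).
Shutter speed: 13 → 10 → 8 — 2/3 stop shorter (darker).
Net so far: 4 stops brighter. Aperture: f/3.2 → f/3.5 → f/4 → f/4.5 → f/5 → f/5.6 → f/6.3 → f/7.1 → f/8 → f/9 → f/10 → f/11 → f/13.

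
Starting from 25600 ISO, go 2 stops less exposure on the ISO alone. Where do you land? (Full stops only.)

ISO 6400

ISO: 25600 → 12800 → 6400 — 2 stops lower (darker).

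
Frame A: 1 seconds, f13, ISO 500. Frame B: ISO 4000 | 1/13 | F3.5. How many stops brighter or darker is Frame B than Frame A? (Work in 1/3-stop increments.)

3 stops brighter

Aperture: f/13 → f/11 → f/10 → f/9 → f/8 → f/7.1 → f/6.3 → f/5.6 → f/5 → f/4.5 → f/4 → f/3.5 — 3 2/3 stops opened up (brighter).
Shutter speed: 1 → 0.8 → 0.6 → 0.5 → 0.4 → 0.3 → 1/4 → 1/5 → 1/6 → 1/8 → 1/10 → 1/13 — 3 2/3 stops faster (darker).
ISO: 500 → 640 → 800 → 1000 → 1250 → 1600 → 2000 → 2500 → 3200 → 4000 — 3 stops raised (brighter).
Net: +3 2/3 −3 2/3 +3 = +3 stops.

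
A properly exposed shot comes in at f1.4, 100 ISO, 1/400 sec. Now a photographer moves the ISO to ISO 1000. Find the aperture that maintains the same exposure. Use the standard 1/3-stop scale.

f/4.5

ISO: 100 → 125 → 160 → 200 → 250 → 320 → 400 → 500 → 640 → 800 → 1000 — 3 1/3 stops higher (brighter).
Need 3 1/3 stops darker from the aperture: f/1.4 → f/1.6 → f/1.8 → f/2 → f/2.2 → f/2.5 → f/2.8 → f/3.2 → f/3.5 → f/4 → f/4.5.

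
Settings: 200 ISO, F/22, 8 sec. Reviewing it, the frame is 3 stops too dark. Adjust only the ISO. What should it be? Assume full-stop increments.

Underexposed by 3 stops → need 3 stops brighter.
ISO: 200 → 400 → 800 → 1600.

ISO 1600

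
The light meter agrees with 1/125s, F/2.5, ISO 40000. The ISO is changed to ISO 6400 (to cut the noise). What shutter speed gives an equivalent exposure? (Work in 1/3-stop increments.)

ISO: 40000 → 32000 → 25600 → 20000 → 16000 → 12800 → 10000 → 8000 → 6400 — 2 2/3 stops dropped (darker).
Need 2 2/3 stops brighter from the shutter speed: 1/125 → 1/100 → 1/80 → 1/60 → 1/50 → 1/40 → 1/30 → 1/25 → 1/20.

1/20s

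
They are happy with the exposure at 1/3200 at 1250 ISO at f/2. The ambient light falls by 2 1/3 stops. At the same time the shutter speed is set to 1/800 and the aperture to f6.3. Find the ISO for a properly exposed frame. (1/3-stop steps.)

ISO 16000

Scene light: 2 1/3 stops darker.
Shutter speed: 1/3200 → 1/2500 → 1/2000 → 1/1600 → 1/1250 → 1/1000 → 1/800 — 2 stops longer (brighter).
Aperture: f/2 → f/2.2 → f/2.5 → f/2.8 → f/3.2 → f/3.5 → f/4 → f/4.5 → f/5 → f/5.6 → f/6.3 — 3 1/3 stops smaller aperture (darker).
Net so far: 3 2/3 stops darker. ISO: 1250 → 1600 → 2000 → 2500 → 3200 → 4000 → 5000 → 6400 → 8000 → 10000 → 12800 → 16000.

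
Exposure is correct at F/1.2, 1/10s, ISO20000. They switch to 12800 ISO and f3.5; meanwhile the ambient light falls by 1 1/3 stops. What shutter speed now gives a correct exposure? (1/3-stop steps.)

Scene light: 1 1/3 stops darker.
ISO: 20000 → 16000 → 12800 — 2/3 stop dropped (darker).
Aperture: f/1.2 → f/1.4 → f/1.6 → f/1.8 → f/2 → f/2.2 → f/2.5 → f/2.8 → f/3.2 → f/3.5 — 3 stops smaller aperture (darker).
Net so far: 5 stops darker. Shutter speed: 1/10 → 1/8 → 1/6 → 1/5 → 1/4 → 0.3 → 0.4 → 0.5 → 0.6 → 0.8 → 1 → 1.3 → 1.6 → 2 → 2.5 → 3.2.

3.2 s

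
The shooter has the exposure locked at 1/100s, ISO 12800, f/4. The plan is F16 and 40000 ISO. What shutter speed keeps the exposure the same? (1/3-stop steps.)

Aperture: f/4 → f/4.5 → f/5 → f/5.6 → f/6.3 → f/7.1 → f/8 → f/9 → f/10 → f/11 → f/13 → f/14 → f/16 — 4 stops stopped down (darker).
ISO: 12800 → 16000 → 20000 → 25600 → 32000 → 40000 — 1 2/3 stops raised (brighter).
Net change so far: 2 1/3 stops darker. Offset with the shutter speed: 1/100 → 1/80 → 1/60 → 1/50 → 1/40 → 1/30 → 1/25 → 1/20.

1/20s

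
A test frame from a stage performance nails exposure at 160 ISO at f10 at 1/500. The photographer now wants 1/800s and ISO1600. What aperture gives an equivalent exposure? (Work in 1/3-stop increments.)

f/25

Shutter speed: 1/500 → 1/640 → 1/800 — 2/3 stop shorter (darker).
ISO: 160 → 200 → 250 → 320 → 400 → 500 → 640 → 800 → 1000 → 1250 → 1600 — 3 1/3 stops higher (brighter).
Net change so far: 2 2/3 stops brighter. Offset with the aperture: f/10 → f/11 → f/13 → f/14 → f/16 → f/18 → f/20 → f/22 → f/25.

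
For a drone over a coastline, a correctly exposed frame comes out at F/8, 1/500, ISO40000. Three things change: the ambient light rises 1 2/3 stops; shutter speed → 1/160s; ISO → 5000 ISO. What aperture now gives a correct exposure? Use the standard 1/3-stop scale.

Scene light: 1 2/3 stops brighter.
Shutter speed: 1/500 → 1/400 → 1/320 → 1/250 → 1/200 → 1/160 — 1 2/3 stops longer (brighter).
ISO: 40000 → 32000 → 25600 → 20000 → 16000 → 12800 → 10000 → 8000 → 6400 → 5000 — 3 stops dropped (darker).
Net so far: 1/3 stop brighter. Aperture: f/8 → f/9.

f/9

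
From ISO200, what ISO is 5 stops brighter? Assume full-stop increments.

ISO 6400

ISO: 200 → 400 → 800 → 1600 → 3200 → 6400 — 5 stops raised (brighter).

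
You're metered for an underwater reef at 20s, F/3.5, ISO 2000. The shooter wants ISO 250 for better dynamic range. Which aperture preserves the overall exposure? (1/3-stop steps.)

ISO: 2000 → 1600 → 1250 → 1000 → 800 → 640 → 500 → 400 → 320 → 250 — 3 stops dropped (darker).
Need 3 stops brighter from the aperture: f/3.5 → f/3.2 → f/2.8 → f/2.5 → f/2.2 → f/2 → f/1.8 → f/1.6 → f/1.4 → f/1.2.

f/1.2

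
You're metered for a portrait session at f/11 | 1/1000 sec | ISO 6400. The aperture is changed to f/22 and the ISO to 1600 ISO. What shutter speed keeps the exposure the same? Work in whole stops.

1/60s

Aperture: f/11 → f/16 → f/22 — 2 stops narrower (darker).
ISO: 6400 → 3200 → 1600 — 2 stops dropped (darker).
Net change so far: 4 stops darker. Offset with the shutter speed: 1/1000 → 1/500 → 1/250 → 1/125 → 1/60.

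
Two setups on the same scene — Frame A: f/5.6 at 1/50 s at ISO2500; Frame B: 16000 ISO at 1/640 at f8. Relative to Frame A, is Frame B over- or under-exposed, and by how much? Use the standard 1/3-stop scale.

Aperture: f/5.6 → f/6.3 → f/7.1 → f/8 — 1 stop narrower (darker).
Shutter speed: 1/50 → 1/60 → 1/80 → 1/100 → 1/125 → 1/160 → 1/200 → 1/250 → 1/320 → 1/400 → 1/500 → 1/640 — 3 2/3 stops faster (darker).
ISO: 2500 → 3200 → 4000 → 5000 → 6400 → 8000 → 10000 → 12800 → 16000 — 2 2/3 stops higher (brighter).
Net: −1 −3 2/3 +2 2/3 = −2 stops.

2 stops darker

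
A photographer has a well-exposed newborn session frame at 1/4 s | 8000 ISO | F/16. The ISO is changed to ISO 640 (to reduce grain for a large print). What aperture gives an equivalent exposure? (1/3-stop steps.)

f/4.5

ISO: 8000 → 6400 → 5000 → 4000 → 3200 → 2500 → 2000 → 1600 → 1250 → 1000 → 800 → 640 — 3 2/3 stops dropped (darker).
Need 3 2/3 stops brighter from the aperture: f/16 → f/14 → f/13 → f/11 → f/10 → f/9 → f/8 → f/7.1 → f/6.3 → f/5.6 → f/5 → f/4.5.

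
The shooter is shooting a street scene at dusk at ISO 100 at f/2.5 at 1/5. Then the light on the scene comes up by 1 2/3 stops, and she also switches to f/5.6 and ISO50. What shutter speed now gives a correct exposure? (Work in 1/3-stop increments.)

0.6 s

Scene light: 1 2/3 stops brighter.
Aperture: f/2.5 → f/2.8 → f/3.2 → f/3.5 → f/4 → f/4.5 → f/5 → f/5.6 — 2 1/3 stops smaller aperture (darker).
ISO: 100 → 80 → 64 → 50 — 1 stop lower (darker).
Net so far: 1 2/3 stops darker. Shutter speed: 1/5 → 1/4 → 0.3 → 0.4 → 0.5 → 0.6.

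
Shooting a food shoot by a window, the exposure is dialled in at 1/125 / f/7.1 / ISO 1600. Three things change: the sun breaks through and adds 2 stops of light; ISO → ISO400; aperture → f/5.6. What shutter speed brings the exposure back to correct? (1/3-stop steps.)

1/200s

Scene light: 2 stops brighter.
ISO: 1600 → 1250 → 1000 → 800 → 640 → 500 → 400 — 2 stops dropped (darker).
Aperture: f/7.1 → f/6.3 → f/5.6 — 2/3 stop larger aperture (brighter).
Net so far: 2/3 stop brighter. Shutter speed: 1/125 → 1/160 → 1/200.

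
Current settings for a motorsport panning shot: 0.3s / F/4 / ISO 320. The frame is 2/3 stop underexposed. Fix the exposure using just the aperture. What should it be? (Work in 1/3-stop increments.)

f/3.2

Underexposed by 2/3 stop → need 2/3 stop brighter.
Aperture: f/4 → f/3.5 → f/3.2.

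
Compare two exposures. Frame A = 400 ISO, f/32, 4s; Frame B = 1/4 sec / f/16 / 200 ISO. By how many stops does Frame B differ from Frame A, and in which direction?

3 stops darker

Aperture: f/32 → f/22 → f/16 — 2 stops wider (brighter).
Shutter speed: 4 → 2 → 1 → 1/2 → 1/4 — 4 stops faster (darker).
ISO: 400 → 200 — 1 stop lower (darker).
Net: +2 −4 −1 = −3 stops.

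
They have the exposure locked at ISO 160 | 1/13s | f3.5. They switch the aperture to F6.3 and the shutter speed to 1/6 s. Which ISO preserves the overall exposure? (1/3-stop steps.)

ISO 250

Aperture: f/3.5 → f/4 → f/4.5 → f/5 → f/5.6 → f/6.3 — 1 2/3 stops narrower (darker).
Shutter speed: 1/13 → 1/10 → 1/8 → 1/6 — 1 stop longer (brighter).
Net change so far: 2/3 stop darker. Offset with the ISO: 160 → 200 → 250.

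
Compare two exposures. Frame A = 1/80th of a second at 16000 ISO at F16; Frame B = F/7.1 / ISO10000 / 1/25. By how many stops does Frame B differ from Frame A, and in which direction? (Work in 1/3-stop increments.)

Aperture: f/16 → f/14 → f/13 → f/11 → f/10 → f/9 → f/8 → f/7.1 — 2 1/3 stops larger aperture (brighter).
Shutter speed: 1/80 → 1/60 → 1/50 → 1/40 → 1/30 → 1/25 — 1 2/3 stops slower (brighter).
ISO: 16000 → 12800 → 10000 — 2/3 stop dropped (darker).
Net: +2 1/3 +1 2/3 −2/3 = +3 1/3 stops.

3 1/3 stops brighter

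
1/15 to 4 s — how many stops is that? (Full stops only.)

1/15 → 1/8 → 1/4 → 1/2 → 1 → 2 → 4 — count the steps: 6 stops.

6 stops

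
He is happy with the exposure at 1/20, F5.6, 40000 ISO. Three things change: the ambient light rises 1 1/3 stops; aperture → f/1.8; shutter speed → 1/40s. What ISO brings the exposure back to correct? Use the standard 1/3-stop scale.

Scene light: 1 1/3 stops brighter.
Aperture: f/5.6 → f/5 → f/4.5 → f/4 → f/3.5 → f/3.2 → f/2.8 → f/2.5 → f/2.2 → f/2 → f/1.8 — 3 1/3 stops wider (brighter).
Shutter speed: 1/20 → 1/25 → 1/30 → 1/40 — 1 stop shorter (darker).
Net so far: 3 2/3 stops brighter. ISO: 40000 → 32000 → 25600 → 20000 → 16000 → 12800 → 10000 → 8000 → 6400 → 5000 → 4000 → 3200.

ISO 3200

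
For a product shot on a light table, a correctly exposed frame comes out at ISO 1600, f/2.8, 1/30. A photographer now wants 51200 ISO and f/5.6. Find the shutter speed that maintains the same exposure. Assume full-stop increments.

1/250s

ISO: 1600 → 3200 → 6400 → 12800 → 25600 → 51200 — 5 stops raised (brighter).
Aperture: f/2.8 → f/4 → f/5.6 — 2 stops narrower (darker).
Net change so far: 3 stops brighter. Offset with the shutter speed: 1/30 → 1/60 → 1/125 → 1/250.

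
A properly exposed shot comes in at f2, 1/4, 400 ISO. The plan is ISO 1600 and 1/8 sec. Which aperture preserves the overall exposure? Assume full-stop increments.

ISO: 400 → 800 → 1600 — 2 stops higher (brighter).
Shutter speed: 1/4 → 1/8 — 1 stop shorter (darker).
Net change so far: 1 stop brighter. Offset with the aperture: f/2 → f/2.8.

f/2.8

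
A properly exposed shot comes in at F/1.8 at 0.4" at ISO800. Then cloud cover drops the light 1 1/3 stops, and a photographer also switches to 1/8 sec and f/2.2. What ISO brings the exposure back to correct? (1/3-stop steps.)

Scene light: 1 1/3 stops darker.
Shutter speed: 0.4 → 0.3 → 1/4 → 1/5 → 1/6 → 1/8 — 1 2/3 stops shorter (darker).
Aperture: f/1.8 → f/2 → f/2.2 — 2/3 stop narrower (darker).
Net so far: 3 2/3 stops darker. ISO: 800 → 1000 → 1250 → 1600 → 2000 → 2500 → 3200 → 4000 → 5000 → 6400 → 8000 → 10000.

ISO 10000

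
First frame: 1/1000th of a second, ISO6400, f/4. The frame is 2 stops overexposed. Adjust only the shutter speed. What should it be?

1/4000s

Overexposed by 2 stops → need 2 stops darker.
Shutter speed: 1/1000 → 1/2000 → 1/4000.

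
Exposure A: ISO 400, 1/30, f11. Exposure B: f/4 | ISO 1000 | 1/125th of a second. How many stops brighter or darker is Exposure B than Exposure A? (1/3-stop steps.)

2 1/3 stops brighter

Aperture: f/11 → f/10 → f/9 → f/8 → f/7.1 → f/6.3 → f/5.6 → f/5 → f/4.5 → f/4 — 3 stops opened up (brighter).
Shutter speed: 1/30 → 1/40 → 1/50 → 1/60 → 1/80 → 1/100 → 1/125 — 2 stops faster (darker).
ISO: 400 → 500 → 640 → 800 → 1000 — 1 1/3 stops higher (brighter).
Net: +3 −2 +1 1/3 = +2 1/3 stops.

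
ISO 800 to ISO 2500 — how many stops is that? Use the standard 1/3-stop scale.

800 → 1000 → 1250 → 1600 → 2000 → 2500 — count the steps: 5 third-stops = 1 2/3 stops.

1 2/3 stops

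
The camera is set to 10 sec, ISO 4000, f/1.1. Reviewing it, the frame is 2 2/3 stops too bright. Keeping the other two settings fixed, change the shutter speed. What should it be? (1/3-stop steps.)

Overexposed by 2 2/3 stops → need 2 2/3 stops darker.
Shutter speed: 10 → 8 → 6 → 5 → 4 → 3.2 → 2.5 → 2 → 1.6.

1.6 s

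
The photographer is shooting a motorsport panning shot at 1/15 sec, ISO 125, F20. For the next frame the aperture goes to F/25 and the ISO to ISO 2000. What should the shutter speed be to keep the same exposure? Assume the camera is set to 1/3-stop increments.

1/160s

Aperture: f/20 → f/22 → f/25 — 2/3 stop narrower (darker).
ISO: 125 → 160 → 200 → 250 → 320 → 400 → 500 → 640 → 800 → 1000 → 1250 → 1600 → 2000 — 4 stops raised (brighter).
Net change so far: 3 1/3 stops brighter. Offset with the shutter speed: 1/15 → 1/20 → 1/25 → 1/30 → 1/40 → 1/50 → 1/60 → 1/80 → 1/100 → 1/125 → 1/160.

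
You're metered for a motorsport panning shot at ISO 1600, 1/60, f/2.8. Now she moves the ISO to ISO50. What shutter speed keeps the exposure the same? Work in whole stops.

1/2s

ISO: 1600 → 800 → 400 → 200 → 100 → 50 — 5 stops lower (darker).
Need 5 stops brighter from the shutter speed: 1/60 → 1/30 → 1/15 → 1/8 → 1/4 → 1/2.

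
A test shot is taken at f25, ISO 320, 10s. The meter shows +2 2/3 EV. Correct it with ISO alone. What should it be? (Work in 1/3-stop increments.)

ISO 50

Overexposed by 2 2/3 stops → need 2 2/3 stops darker.
ISO: 320 → 250 → 200 → 160 → 125 → 100 → 80 → 64 → 50.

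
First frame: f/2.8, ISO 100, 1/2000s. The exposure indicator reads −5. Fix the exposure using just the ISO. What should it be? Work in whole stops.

Underexposed by 5 stops → need 5 stops brighter.
ISO: 100 → 200 → 400 → 800 → 1600 → 3200.

ISO 3200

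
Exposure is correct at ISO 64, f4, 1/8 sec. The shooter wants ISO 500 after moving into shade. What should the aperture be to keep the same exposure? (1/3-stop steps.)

ISO: 64 → 80 → 100 → 125 → 160 → 200 → 250 → 320 → 400 → 500 — 3 stops higher (brighter).
Need 3 stops darker from the aperture: f/4 → f/4.5 → f/5 → f/5.6 → f/6.3 → f/7.1 → f/8 → f/9 → f/10 → f/11.

f/11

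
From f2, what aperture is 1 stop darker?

Aperture: f/2 → f/2.8 — 1 stop stopped down (darker).

f/2.8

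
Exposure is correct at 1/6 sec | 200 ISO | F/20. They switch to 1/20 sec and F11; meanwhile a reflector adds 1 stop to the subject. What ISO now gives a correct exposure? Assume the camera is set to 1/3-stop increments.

ISO 100

Scene light: 1 stop brighter.
Shutter speed: 1/6 → 1/8 → 1/10 → 1/13 → 1/15 → 1/20 — 1 2/3 stops shorter (darker).
Aperture: f/20 → f/18 → f/16 → f/14 → f/13 → f/11 — 1 2/3 stops larger aperture (brighter).
Net so far: 1 stop brighter. ISO: 200 → 160 → 125 → 100.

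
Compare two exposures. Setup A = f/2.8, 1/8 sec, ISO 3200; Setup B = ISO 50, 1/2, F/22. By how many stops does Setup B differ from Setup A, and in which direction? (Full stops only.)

10 stops darker

Aperture: f/2.8 → f/4 → f/5.6 → f/8 → f/11 → f/16 → f/22 — 6 stops smaller aperture (darker).
Shutter speed: 1/8 → 1/4 → 1/2 — 2 stops slower (brighter).
ISO: 3200 → 1600 → 800 → 400 → 200 → 100 → 50 — 6 stops lower (darker).
Net: −6 +2 −6 = −10 stops.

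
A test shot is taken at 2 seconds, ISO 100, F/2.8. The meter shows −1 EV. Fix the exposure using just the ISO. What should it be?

ISO 200

Underexposed by 1 stop → need 1 stop brighter.
ISO: 100 → 200.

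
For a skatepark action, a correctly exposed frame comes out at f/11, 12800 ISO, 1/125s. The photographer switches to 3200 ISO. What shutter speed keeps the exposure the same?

ISO: 12800 → 6400 → 3200 — 2 stops lower (darker).
Need 2 stops brighter from the shutter speed: 1/125 → 1/60 → 1/30.

1/30s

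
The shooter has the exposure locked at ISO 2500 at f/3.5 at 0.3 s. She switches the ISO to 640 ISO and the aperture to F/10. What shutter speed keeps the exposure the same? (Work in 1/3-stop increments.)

ISO: 2500 → 2000 → 1600 → 1250 → 1000 → 800 → 640 — 2 stops lower (darker).
Aperture: f/3.5 → f/4 → f/4.5 → f/5 → f/5.6 → f/6.3 → f/7.1 → f/8 → f/9 → f/10 — 3 stops stopped down (darker).
Net change so far: 5 stops darker. Offset with the shutter speed: 0.3 → 0.4 → 0.5 → 0.6 → 0.8 → 1 → 1.3 → 1.6 → 2 → 2.5 → 3.2 → 4 → 5 → 6 → 8 → 10.

10 s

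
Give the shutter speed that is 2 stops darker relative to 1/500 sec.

Shutter speed: 1/500 → 1/1000 → 1/2000 — 2 stops shorter (darker).

1/2000s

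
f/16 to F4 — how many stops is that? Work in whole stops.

f/16 → f/11 → f/8 → f/5.6 → f/4 — count the steps: 4 stops.

4 stops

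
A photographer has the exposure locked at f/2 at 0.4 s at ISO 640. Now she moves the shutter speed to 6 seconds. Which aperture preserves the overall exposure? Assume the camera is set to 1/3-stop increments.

Shutter speed: 0.4 → 0.5 → 0.6 → 0.8 → 1 → 1.3 → 1.6 → 2 → 2.5 → 3.2 → 4 → 5 → 6 — 4 stops longer (brighter).
Need 4 stops darker from the aperture: f/2 → f/2.2 → f/2.5 → f/2.8 → f/3.2 → f/3.5 → f/4 → f/4.5 → f/5 → f/5.6 → f/6.3 → f/7.1 → f/8.

f/8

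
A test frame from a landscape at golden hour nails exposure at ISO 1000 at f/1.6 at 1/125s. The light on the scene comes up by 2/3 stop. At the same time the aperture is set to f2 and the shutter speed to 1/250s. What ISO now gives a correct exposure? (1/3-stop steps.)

Scene light: 2/3 stop brighter.
Aperture: f/1.6 → f/1.8 → f/2 — 2/3 stop narrower (darker).
Shutter speed: 1/125 → 1/160 → 1/200 → 1/250 — 1 stop faster (darker).
Net so far: 1 stop darker. ISO: 1000 → 1250 → 1600 → 2000.

ISO 2000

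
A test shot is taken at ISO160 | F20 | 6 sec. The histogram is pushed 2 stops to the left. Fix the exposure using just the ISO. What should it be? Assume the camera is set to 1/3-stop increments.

Underexposed by 2 stops → need 2 stops brighter.
ISO: 160 → 200 → 250 → 320 → 400 → 500 → 640.

ISO 640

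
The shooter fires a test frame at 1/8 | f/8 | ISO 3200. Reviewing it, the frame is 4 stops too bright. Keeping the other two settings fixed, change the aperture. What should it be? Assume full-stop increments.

Overexposed by 4 stops → need 4 stops darker.
Aperture: f/8 → f/11 → f/16 → f/22 → f/32.

f/32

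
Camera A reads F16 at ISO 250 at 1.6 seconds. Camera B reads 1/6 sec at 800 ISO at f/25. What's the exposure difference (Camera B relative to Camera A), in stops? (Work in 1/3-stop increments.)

3 stops darker

Aperture: f/16 → f/18 → f/20 → f/22 → f/25 — 1 1/3 stops narrower (darker).
Shutter speed: 1.6 → 1.3 → 1 → 0.8 → 0.6 → 0.5 → 0.4 → 0.3 → 1/4 → 1/5 → 1/6 — 3 1/3 stops faster (darker).
ISO: 250 → 320 → 400 → 500 → 640 → 800 — 1 2/3 stops raised (brighter).
Net: −1 1/3 −3 1/3 +1 2/3 = −3 stops.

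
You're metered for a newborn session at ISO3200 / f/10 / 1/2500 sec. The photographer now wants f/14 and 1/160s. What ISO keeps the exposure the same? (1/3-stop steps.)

ISO 400

Aperture: f/10 → f/11 → f/13 → f/14 — 1 stop smaller aperture (darker).
Shutter speed: 1/2500 → 1/2000 → 1/1600 → 1/1250 → 1/1000 → 1/800 → 1/640 → 1/500 → 1/400 → 1/320 → 1/250 → 1/200 → 1/160 — 4 stops slower (brighter).
Net change so far: 3 stops brighter. Offset with the ISO: 3200 → 2500 → 2000 → 1600 → 1250 → 1000 → 800 → 640 → 500 → 400.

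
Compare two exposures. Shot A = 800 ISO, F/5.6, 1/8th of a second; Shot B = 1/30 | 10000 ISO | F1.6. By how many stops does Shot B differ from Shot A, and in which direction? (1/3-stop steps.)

Aperture: f/5.6 → f/5 → f/4.5 → f/4 → f/3.5 → f/3.2 → f/2.8 → f/2.5 → f/2.2 → f/2 → f/1.8 → f/1.6 — 3 2/3 stops wider (brighter).
Shutter speed: 1/8 → 1/10 → 1/13 → 1/15 → 1/20 → 1/25 → 1/30 — 2 stops shorter (darker).
ISO: 800 → 1000 → 1250 → 1600 → 2000 → 2500 → 3200 → 4000 → 5000 → 6400 → 8000 → 10000 — 3 2/3 stops raised (brighter).
Net: +3 2/3 −2 +3 2/3 = +5 1/3 stops.

5 1/3 stops brighter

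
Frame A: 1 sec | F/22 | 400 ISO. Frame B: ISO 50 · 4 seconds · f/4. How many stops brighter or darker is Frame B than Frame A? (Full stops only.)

Aperture: f/22 → f/16 → f/11 → f/8 → f/5.6 → f/4 — 5 stops opened up (brighter).
Shutter speed: 1 → 2 → 4 — 2 stops longer (brighter).
ISO: 400 → 200 → 100 → 50 — 3 stops dropped (darker).
Net: +5 +2 −3 = +4 stops.

4 stops brighter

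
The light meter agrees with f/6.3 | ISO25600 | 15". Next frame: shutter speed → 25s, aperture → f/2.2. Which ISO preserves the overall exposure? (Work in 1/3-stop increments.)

ISO 2000

Shutter speed: 15 → 20 → 25 — 2/3 stop slower (brighter).
Aperture: f/6.3 → f/5.6 → f/5 → f/4.5 → f/4 → f/3.5 → f/3.2 → f/2.8 → f/2.5 → f/2.2 — 3 stops wider (brighter).
Net change so far: 3 2/3 stops brighter. Offset with the ISO: 25600 → 20000 → 16000 → 12800 → 10000 → 8000 → 6400 → 5000 → 4000 → 3200 → 2500 → 2000.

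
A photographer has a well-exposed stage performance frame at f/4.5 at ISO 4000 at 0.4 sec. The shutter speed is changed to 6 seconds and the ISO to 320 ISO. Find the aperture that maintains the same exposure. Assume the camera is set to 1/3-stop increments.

Shutter speed: 0.4 → 0.5 → 0.6 → 0.8 → 1 → 1.3 → 1.6 → 2 → 2.5 → 3.2 → 4 → 5 → 6 — 4 stops longer (brighter).
ISO: 4000 → 3200 → 2500 → 2000 → 1600 → 1250 → 1000 → 800 → 640 → 500 → 400 → 320 — 3 2/3 stops dropped (darker).
Net change so far: 1/3 stop brighter. Offset with the aperture: f/4.5 → f/5.

f/5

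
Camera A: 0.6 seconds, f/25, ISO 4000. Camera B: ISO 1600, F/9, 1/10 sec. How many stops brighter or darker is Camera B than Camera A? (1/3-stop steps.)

1 stop darker

Aperture: f/25 → f/22 → f/20 → f/18 → f/16 → f/14 → f/13 → f/11 → f/10 → f/9 — 3 stops larger aperture (brighter).
Shutter speed: 0.6 → 0.5 → 0.4 → 0.3 → 1/4 → 1/5 → 1/6 → 1/8 → 1/10 — 2 2/3 stops faster (darker).
ISO: 4000 → 3200 → 2500 → 2000 → 1600 — 1 1/3 stops dropped (darker).
Net: +3 −2 2/3 −1 1/3 = −1 stop.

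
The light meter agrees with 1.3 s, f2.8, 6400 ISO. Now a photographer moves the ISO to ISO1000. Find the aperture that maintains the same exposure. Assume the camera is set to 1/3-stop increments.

ISO: 6400 → 5000 → 4000 → 3200 → 2500 → 2000 → 1600 → 1250 → 1000 — 2 2/3 stops lower (darker).
Need 2 2/3 stops brighter from the aperture: f/2.8 → f/2.5 → f/2.2 → f/2 → f/1.8 → f/1.6 → f/1.4 → f/1.2 → f/1.1.

f/1.1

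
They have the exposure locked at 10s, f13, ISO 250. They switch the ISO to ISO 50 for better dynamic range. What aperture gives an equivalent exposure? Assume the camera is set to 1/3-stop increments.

ISO: 250 → 200 → 160 → 125 → 100 → 80 → 64 → 50 — 2 1/3 stops dropped (darker).
Need 2 1/3 stops brighter from the aperture: f/13 → f/11 → f/10 → f/9 → f/8 → f/7.1 → f/6.3 → f/5.6.

f/5.6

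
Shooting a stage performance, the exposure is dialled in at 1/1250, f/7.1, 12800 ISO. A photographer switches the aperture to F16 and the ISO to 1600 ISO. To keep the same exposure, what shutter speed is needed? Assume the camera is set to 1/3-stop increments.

Aperture: f/7.1 → f/8 → f/9 → f/10 → f/11 → f/13 → f/14 → f/16 — 2 1/3 stops narrower (darker).
ISO: 12800 → 10000 → 8000 → 6400 → 5000 → 4000 → 3200 → 2500 → 2000 → 1600 — 3 stops lower (darker).
Net change so far: 5 1/3 stops darker. Offset with the shutter speed: 1/1250 → 1/1000 → 1/800 → 1/640 → 1/500 → 1/400 → 1/320 → 1/250 → 1/200 → 1/160 → 1/125 → 1/100 → 1/80 → 1/60 → 1/50 → 1/40 → 1/30.

1/30s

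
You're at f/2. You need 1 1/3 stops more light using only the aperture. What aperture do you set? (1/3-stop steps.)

Aperture: f/2 → f/1.8 → f/1.6 → f/1.4 → f/1.2 — 1 1/3 stops wider (brighter).

f/1.2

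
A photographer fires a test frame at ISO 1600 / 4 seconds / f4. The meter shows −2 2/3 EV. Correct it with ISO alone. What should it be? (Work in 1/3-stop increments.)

Underexposed by 2 2/3 stops → need 2 2/3 stops brighter.
ISO: 1600 → 2000 → 2500 → 3200 → 4000 → 5000 → 6400 → 8000 → 10000.

ISO 10000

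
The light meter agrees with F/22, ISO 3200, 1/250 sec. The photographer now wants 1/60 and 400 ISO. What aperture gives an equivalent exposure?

Shutter speed: 1/250 → 1/125 → 1/60 — 2 stops longer (brighter).
ISO: 3200 → 1600 → 800 → 400 — 3 stops dropped (darker).
Net change so far: 1 stop darker. Offset with the aperture: f/22 → f/16.

f/16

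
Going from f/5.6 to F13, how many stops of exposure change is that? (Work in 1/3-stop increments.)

2 1/3 stops

f/5.6 → f/6.3 → f/7.1 → f/8 → f/9 → f/10 → f/11 → f/13 — count the steps: 7 third-stops = 2 1/3 stops.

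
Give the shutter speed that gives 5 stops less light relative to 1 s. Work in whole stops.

1/30s

Shutter speed: 1 → 1/2 → 1/4 → 1/8 → 1/15 → 1/30 — 5 stops faster (darker).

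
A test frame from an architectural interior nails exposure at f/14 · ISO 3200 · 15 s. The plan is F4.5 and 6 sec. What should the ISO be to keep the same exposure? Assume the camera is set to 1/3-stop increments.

Aperture: f/14 → f/13 → f/11 → f/10 → f/9 → f/8 → f/7.1 → f/6.3 → f/5.6 → f/5 → f/4.5 — 3 1/3 stops opened up (brighter).
Shutter speed: 15 → 13 → 10 → 8 → 6 — 1 1/3 stops faster (darker).
Net change so far: 2 stops brighter. Offset with the ISO: 3200 → 2500 → 2000 → 1600 → 1250 → 1000 → 800.

ISO 800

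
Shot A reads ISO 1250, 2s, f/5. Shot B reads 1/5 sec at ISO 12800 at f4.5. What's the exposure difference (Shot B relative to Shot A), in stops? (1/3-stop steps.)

1/3 stop brighter

Aperture: f/5 → f/4.5 — 1/3 stop opened up (brighter).
Shutter speed: 2 → 1.6 → 1.3 → 1 → 0.8 → 0.6 → 0.5 → 0.4 → 0.3 → 1/4 → 1/5 — 3 1/3 stops faster (darker).
ISO: 1250 → 1600 → 2000 → 2500 → 3200 → 4000 → 5000 → 6400 → 8000 → 10000 → 12800 — 3 1/3 stops higher (brighter).
Net: +1/3 −3 1/3 +3 1/3 = +1/3 stops.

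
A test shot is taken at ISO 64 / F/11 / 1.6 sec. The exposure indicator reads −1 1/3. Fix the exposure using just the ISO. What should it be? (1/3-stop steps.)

Underexposed by 1 1/3 stops → need 1 1/3 stops brighter.
ISO: 64 → 80 → 100 → 125 → 160.

ISO 160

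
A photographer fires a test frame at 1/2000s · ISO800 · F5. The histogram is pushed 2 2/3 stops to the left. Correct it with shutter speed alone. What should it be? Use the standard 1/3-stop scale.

Underexposed by 2 2/3 stops → need 2 2/3 stops brighter.
Shutter speed: 1/2000 → 1/1600 → 1/1250 → 1/1000 → 1/800 → 1/640 → 1/500 → 1/400 → 1/320.

1/320s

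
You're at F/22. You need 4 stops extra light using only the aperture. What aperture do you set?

Aperture: f/22 → f/16 → f/11 → f/8 → f/5.6 — 4 stops opened up (brighter).

f/5.6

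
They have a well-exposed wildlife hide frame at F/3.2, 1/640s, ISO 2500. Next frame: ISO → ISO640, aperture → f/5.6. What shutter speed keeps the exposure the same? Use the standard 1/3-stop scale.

ISO: 2500 → 2000 → 1600 → 1250 → 1000 → 800 → 640 — 2 stops lower (darker).
Aperture: f/3.2 → f/3.5 → f/4 → f/4.5 → f/5 → f/5.6 — 1 2/3 stops smaller aperture (darker).
Net change so far: 3 2/3 stops darker. Offset with the shutter speed: 1/640 → 1/500 → 1/400 → 1/320 → 1/250 → 1/200 → 1/160 → 1/125 → 1/100 → 1/80 → 1/60 → 1/50.

1/50s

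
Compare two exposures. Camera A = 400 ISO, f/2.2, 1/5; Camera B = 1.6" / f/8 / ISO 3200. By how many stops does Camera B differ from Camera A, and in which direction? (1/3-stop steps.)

Aperture: f/2.2 → f/2.5 → f/2.8 → f/3.2 → f/3.5 → f/4 → f/4.5 → f/5 → f/5.6 → f/6.3 → f/7.1 → f/8 — 3 2/3 stops narrower (darker).
Shutter speed: 1/5 → 1/4 → 0.3 → 0.4 → 0.5 → 0.6 → 0.8 → 1 → 1.3 → 1.6 — 3 stops longer (brighter).
ISO: 400 → 500 → 640 → 800 → 1000 → 1250 → 1600 → 2000 → 2500 → 3200 — 3 stops raised (brighter).
Net: −3 2/3 +3 +3 = +2 1/3 stops.

2 1/3 stops brighter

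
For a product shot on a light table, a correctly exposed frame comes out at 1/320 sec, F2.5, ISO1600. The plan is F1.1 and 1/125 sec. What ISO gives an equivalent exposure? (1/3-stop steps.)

ISO 125

Aperture: f/2.5 → f/2.2 → f/2 → f/1.8 → f/1.6 → f/1.4 → f/1.2 → f/1.1 — 2 1/3 stops larger aperture (brighter).
Shutter speed: 1/320 → 1/250 → 1/200 → 1/160 → 1/125 — 1 1/3 stops slower (brighter).
Net change so far: 3 2/3 stops brighter. Offset with the ISO: 1600 → 1250 → 1000 → 800 → 640 → 500 → 400 → 320 → 250 → 200 → 160 → 125.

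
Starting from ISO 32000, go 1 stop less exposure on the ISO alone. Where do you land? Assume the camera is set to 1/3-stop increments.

ISO 16000

ISO: 32000 → 25600 → 20000 → 16000 — 1 stop lower (darker).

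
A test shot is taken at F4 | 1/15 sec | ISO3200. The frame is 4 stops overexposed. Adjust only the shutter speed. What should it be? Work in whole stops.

Overexposed by 4 stops → need 4 stops darker.
Shutter speed: 1/15 → 1/30 → 1/60 → 1/125 → 1/250.

1/250s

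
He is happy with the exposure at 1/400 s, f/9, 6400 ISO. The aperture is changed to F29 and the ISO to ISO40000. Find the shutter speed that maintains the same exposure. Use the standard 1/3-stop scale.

Aperture: f/9 → f/10 → f/11 → f/13 → f/14 → f/16 → f/18 → f/20 → f/22 → f/25 → f/29 — 3 1/3 stops smaller aperture (darker).
ISO: 6400 → 8000 → 10000 → 12800 → 16000 → 20000 → 25600 → 32000 → 40000 — 2 2/3 stops higher (brighter).
Net change so far: 2/3 stop darker. Offset with the shutter speed: 1/400 → 1/320 → 1/250.

1/250s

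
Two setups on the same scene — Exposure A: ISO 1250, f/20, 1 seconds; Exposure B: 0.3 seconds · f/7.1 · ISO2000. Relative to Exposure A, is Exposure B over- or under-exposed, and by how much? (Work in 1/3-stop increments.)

2 stops brighter

Aperture: f/20 → f/18 → f/16 → f/14 → f/13 → f/11 → f/10 → f/9 → f/8 → f/7.1 — 3 stops larger aperture (brighter).
Shutter speed: 1 → 0.8 → 0.6 → 0.5 → 0.4 → 0.3 — 1 2/3 stops shorter (darker).
ISO: 1250 → 1600 → 2000 — 2/3 stop higher (brighter).
Net: +3 −1 2/3 +2/3 = +2 stops.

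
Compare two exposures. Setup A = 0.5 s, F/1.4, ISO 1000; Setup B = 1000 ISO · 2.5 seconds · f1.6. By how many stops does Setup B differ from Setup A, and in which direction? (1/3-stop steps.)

Aperture: f/1.4 → f/1.6 — 1/3 stop stopped down (darker).
Shutter speed: 0.5 → 0.6 → 0.8 → 1 → 1.3 → 1.6 → 2 → 2.5 — 2 1/3 stops slower (brighter).
ISO: unchanged.
Net: −1/3 +2 1/3 = +2 stops.

2 stops brighter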